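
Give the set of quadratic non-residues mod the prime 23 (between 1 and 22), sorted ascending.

Square k = 1,…,11 (k and 23−k give the same square):
1²=1, 2²=4, 3²=9, 4²=16, 5²≡2, 6²≡13, 7²≡3, 8²≡18, 9²≡12, 10²≡8, 11²≡6 (mod 23).
The residues are {1, 2, 3, 4, 6, 8, 9, 12, 13, 16, 18}; the non-residues are the remaining 11 nonzero classes.

5, 7, 10, 11, 14, 15, 17, 19, 20, 21, 22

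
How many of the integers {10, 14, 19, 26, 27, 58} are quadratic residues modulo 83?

3

(10/83) = +1 → QR.
(14/83) = -1 → non-residue.
(19/83) = -1 → non-residue.
(26/83) = +1 → QR.
(27/83) = +1 → QR.
(58/83) = -1 → non-residue.
Total quadratic residues among the 6: 3.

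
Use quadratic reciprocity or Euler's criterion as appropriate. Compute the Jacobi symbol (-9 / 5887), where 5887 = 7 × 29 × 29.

-1

First reduce: -9 ≡ 5878 (mod 5887).
Pull out 2: since 5887 ≡ 7 (mod 8), (2/5887) = +1.
Reciprocity: 2939 ≡ 3 and 5887 ≡ 3 (mod 4), so (2939/5887) = −(5887/2939).
Reduce top mod 2939: now compute (9/2939).
Reciprocity: 9 ≡ 1 and 2939 ≡ 3 (mod 4), so (9/2939) = +(2939/9).
Reduce top mod 9: now compute (5/9).
Reciprocity: 5 ≡ 1 and 9 ≡ 1 (mod 4), so (5/9) = +(9/5).
Reduce top mod 5: now compute (4/5).
Pull out 2^2: since 5 ≡ 5 (mod 8), (2/5) = -1, so (2/5)^2 = +1.
Reached (1/5) = 1. Collecting the sign flips along the way, the symbol is -1.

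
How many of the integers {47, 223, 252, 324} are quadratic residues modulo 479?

2

(47/479) = -1 → non-residue.
(223/479) = -1 → non-residue.
(252/479) = +1 → QR.
(324/479) = +1 → QR.
Total quadratic residues among the 4: 2.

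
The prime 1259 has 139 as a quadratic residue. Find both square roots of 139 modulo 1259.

151, 1108

Since 1259 ≡ 3 (mod 4), a square root of 139 is 139^((1259+1)/4) = 139^315 mod 1259.
Repeated squaring: 139^2≡436, 139^4≡1246, 139^8≡169, 139^16≡863, 139^32≡700, 139^64≡249, 139^128≡310, 139^256≡416 (mod 1259).
139^315 = 139^(256+32+16+8+2+1) ≡ 151 (mod 1259).
Check: 151² = 22801 ≡ 139 (mod 1259). The two roots are 151 and 1108.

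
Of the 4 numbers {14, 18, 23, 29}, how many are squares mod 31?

(14/31) = +1 → QR.
(18/31) = +1 → QR.
(23/31) = -1 → non-residue.
(29/31) = -1 → non-residue.
Total quadratic residues among the 4: 2.

2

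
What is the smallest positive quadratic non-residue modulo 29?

2

(2/29) = −1, so 2 is the smallest positive non-residue mod 29.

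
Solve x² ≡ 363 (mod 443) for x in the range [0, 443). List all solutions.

109, 334

Since 443 ≡ 3 (mod 4), a square root of 363 is 363^((443+1)/4) = 363^111 mod 443.
Repeated squaring: 363^2≡198, 363^4≡220, 363^8≡113, 363^16≡365, 363^32≡325, 363^64≡191 (mod 443).
363^111 = 363^(64+32+8+4+2+1) ≡ 109 (mod 443).
Check: 109² = 11881 ≡ 363 (mod 443). The two roots are 109 and 334.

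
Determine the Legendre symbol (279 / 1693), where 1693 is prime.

1

Reciprocity: 279 ≡ 3 and 1693 ≡ 1 (mod 4), so (279/1693) = +(1693/279).
Reduce top mod 279: now compute (19/279).
Reciprocity: 19 ≡ 3 and 279 ≡ 3 (mod 4), so (19/279) = −(279/19).
Reduce top mod 19: now compute (13/19).
Reciprocity: 13 ≡ 1 and 19 ≡ 3 (mod 4), so (13/19) = +(19/13).
Reduce top mod 13: now compute (6/13).
Pull out 2: since 13 ≡ 5 (mod 8), (2/13) = -1.
Reciprocity: 3 ≡ 3 and 13 ≡ 1 (mod 4), so (3/13) = +(13/3).
Reduce top mod 3: now compute (1/3).
Reached (1/3) = 1. Collecting the sign flips along the way, the symbol is +1.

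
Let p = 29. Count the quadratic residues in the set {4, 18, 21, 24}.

2

(4/29) = +1 → QR.
(18/29) = -1 → non-residue.
(21/29) = -1 → non-residue.
(24/29) = +1 → QR.
Total quadratic residues among the 4: 2.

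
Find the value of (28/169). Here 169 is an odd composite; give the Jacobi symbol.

Pull out 2^2: since 169 ≡ 1 (mod 8), (2/169) = +1, so (2/169)^2 = +1.
Reciprocity: 7 ≡ 3 and 169 ≡ 1 (mod 4), so (7/169) = +(169/7).
Reduce top mod 7: now compute (1/7).
Reached (1/7) = 1. Collecting the sign flips along the way, the symbol is +1.

1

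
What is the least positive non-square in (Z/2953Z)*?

(2/2953) = +1, so 2 is a residue.
(3/2953) = +1, so 3 is a residue.
(4/2953) = +1, so 4 is a residue.
(5/2953) = −1, so 5 is the smallest positive non-residue mod 2953.

5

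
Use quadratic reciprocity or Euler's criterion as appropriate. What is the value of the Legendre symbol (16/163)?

1

Euler's criterion: (16/163) ≡ 16^81 (mod 163).
16^2 ≡ 93 (mod 163)
16^4 ≡ 10 (mod 163)
16^8 ≡ 100 (mod 163)
16^16 ≡ 57 (mod 163)
16^32 ≡ 152 (mod 163)
16^64 ≡ 121 (mod 163)
16^81 = 16^(64+16+1) ≡ 1 (mod 163).
Result is 1, so (16/163) = 1.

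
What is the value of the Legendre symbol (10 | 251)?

-1

Pull out 2: since 251 ≡ 3 (mod 8), (2/251) = -1.
Reciprocity: 5 ≡ 1 and 251 ≡ 3 (mod 4), so (5/251) = +(251/5).
Reduce top mod 5: now compute (1/5).
Reached (1/5) = 1. Collecting the sign flips along the way, the symbol is -1.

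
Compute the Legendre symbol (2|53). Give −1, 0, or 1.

-1

Pull out 2: since 53 ≡ 5 (mod 8), (2/53) = -1.
Reached (1/53) = 1. Collecting the sign flips along the way, the symbol is -1.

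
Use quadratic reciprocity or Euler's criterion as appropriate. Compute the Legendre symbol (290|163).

First reduce: 290 ≡ 127 (mod 163).
Reciprocity: 127 ≡ 3 and 163 ≡ 3 (mod 4), so (127/163) = −(163/127).
Reduce top mod 127: now compute (36/127).
Pull out 2^2: since 127 ≡ 7 (mod 8), (2/127) = +1, so (2/127)^2 = +1.
Reciprocity: 9 ≡ 1 and 127 ≡ 3 (mod 4), so (9/127) = +(127/9).
Reduce top mod 9: now compute (1/9).
Reached (1/9) = 1. Collecting the sign flips along the way, the symbol is -1.

-1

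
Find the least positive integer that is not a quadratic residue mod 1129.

(2/1129) = +1, so 2 is a residue.
(3/1129) = +1, so 3 is a residue.
(4/1129) = +1, so 4 is a residue.
(5/1129) = +1, so 5 is a residue.
(6/1129) = +1, so 6 is a residue.
(7/1129) = +1, so 7 is a residue.
(8/1129) = +1, so 8 is a residue.
(9/1129) = +1, so 9 is a residue.
(10/1129) = +1, so 10 is a residue.
(11/1129) = −1, so 11 is the smallest positive non-residue mod 1129.

11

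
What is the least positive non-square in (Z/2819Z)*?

2

(2/2819) = −1, so 2 is the smallest positive non-residue mod 2819.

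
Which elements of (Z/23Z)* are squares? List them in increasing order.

1, 2, 3, 4, 6, 8, 9, 12, 13, 16, 18

Square k = 1,…,11 (k and 23−k give the same square):
1²=1, 2²=4, 3²=9, 4²=16, 5²≡2, 6²≡13, 7²≡3, 8²≡18, 9²≡12, 10²≡8, 11²≡6 (mod 23).
So the quadratic residues mod 23 are {1, 2, 3, 4, 6, 8, 9, 12, 13, 16, 18}.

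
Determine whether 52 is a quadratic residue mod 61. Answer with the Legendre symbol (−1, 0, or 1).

Euler's criterion: (52/61) ≡ 52^30 (mod 61).
52^2 ≡ 20 (mod 61)
52^4 ≡ 34 (mod 61)
52^8 ≡ 58 (mod 61)
52^16 ≡ 9 (mod 61)
52^30 = 52^(16+8+4+2) ≡ 1 (mod 61).
Result is 1, so (52/61) = 1.

1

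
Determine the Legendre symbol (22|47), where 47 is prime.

-1

Pull out 2: since 47 ≡ 7 (mod 8), (2/47) = +1.
Reciprocity: 11 ≡ 3 and 47 ≡ 3 (mod 4), so (11/47) = −(47/11).
Reduce top mod 11: now compute (3/11).
Reciprocity: 3 ≡ 3 and 11 ≡ 3 (mod 4), so (3/11) = −(11/3).
Reduce top mod 3: now compute (2/3).
Pull out 2: since 3 ≡ 3 (mod 8), (2/3) = -1.
Reached (1/3) = 1. Collecting the sign flips along the way, the symbol is -1.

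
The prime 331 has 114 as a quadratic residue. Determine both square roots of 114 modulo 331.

86, 245

Since 331 ≡ 3 (mod 4), a square root of 114 is 114^((331+1)/4) = 114^83 mod 331.
Repeated squaring: 114^2≡87, 114^4≡287, 114^8≡281, 114^16≡183, 114^32≡58, 114^64≡54 (mod 331).
114^83 = 114^(64+16+2+1) ≡ 245 (mod 331).
Check: 245² = 60025 ≡ 114 (mod 331). The two roots are 86 and 245.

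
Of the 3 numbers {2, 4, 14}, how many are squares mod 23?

2

(2/23) = +1 → QR.
(4/23) = +1 → QR.
(14/23) = -1 → non-residue.
Total quadratic residues among the 3: 2.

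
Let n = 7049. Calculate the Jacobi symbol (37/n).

-1

Reciprocity: 37 ≡ 1 and 7049 ≡ 1 (mod 4), so (37/7049) = +(7049/37).
Reduce top mod 37: now compute (19/37).
Reciprocity: 19 ≡ 3 and 37 ≡ 1 (mod 4), so (19/37) = +(37/19).
Reduce top mod 19: now compute (18/19).
Pull out 2: since 19 ≡ 3 (mod 8), (2/19) = -1.
Reciprocity: 9 ≡ 1 and 19 ≡ 3 (mod 4), so (9/19) = +(19/9).
Reduce top mod 9: now compute (1/9).
Reached (1/9) = 1. Collecting the sign flips along the way, the symbol is -1.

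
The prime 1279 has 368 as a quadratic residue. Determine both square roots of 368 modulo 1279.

Since 1279 ≡ 3 (mod 4), a square root of 368 is 368^((1279+1)/4) = 368^320 mod 1279.
Repeated squaring: 368^2≡1129, 368^4≡757, 368^8≡57, 368^16≡691, 368^32≡414, 368^64≡10, 368^128≡100, 368^256≡1047 (mod 1279).
368^320 = 368^(256+64) ≡ 238 (mod 1279).
Check: 238² = 56644 ≡ 368 (mod 1279). The two roots are 238 and 1041.

238, 1041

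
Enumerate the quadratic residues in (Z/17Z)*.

Square k = 1,…,8 (k and 17−k give the same square):
1²=1, 2²=4, 3²=9, 4²=16, 5²≡8, 6²≡2, 7²≡15, 8²≡13 (mod 17).
So the quadratic residues mod 17 are {1, 2, 4, 8, 9, 13, 15, 16}.

1 2 4 8 9 13 15 16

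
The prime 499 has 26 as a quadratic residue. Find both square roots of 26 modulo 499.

Since 499 ≡ 3 (mod 4), a square root of 26 is 26^((499+1)/4) = 26^125 mod 499.
Repeated squaring: 26^2≡177, 26^4≡391, 26^8≡187, 26^16≡39, 26^32≡24, 26^64≡77 (mod 499).
26^125 = 26^(64+32+16+8+4+1) ≡ 467 (mod 499).
Check: 467² = 218089 ≡ 26 (mod 499). The two roots are 32 and 467.

32, 467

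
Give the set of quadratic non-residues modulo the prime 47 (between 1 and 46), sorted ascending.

Square k = 1,…,23 (k and 47−k give the same square):
1²=1, 2²=4, 3²=9, 4²=16, 5²=25, 6²=36, 7²≡2, 8²≡17, 9²≡34, 10²≡6, 11²≡27, 12²≡3, 13²≡28, 14²≡8, 15²≡37, 16²≡21, 17²≡7, 18²≡42, 19²≡32, 20²≡24, 21²≡18, 22²≡14, 23²≡12 (mod 47).
The residues are {1, 2, 3, 4, 6, 7, 8, 9, 12, 14, 16, 17, 18, 21, 24, 25, 27, 28, 32, 34, 36, 37, 42}; the non-residues are the remaining 23 nonzero classes.

5,10,11,13,15,19,20,22,23,26,29,30,31,33,35,38,39,40,41,43,44,45,46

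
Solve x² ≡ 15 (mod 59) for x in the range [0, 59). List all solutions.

29, 30

Since 59 ≡ 3 (mod 4), a square root of 15 is 15^((59+1)/4) = 15^15 mod 59.
Repeated squaring: 15^2≡48, 15^4≡3, 15^8≡9 (mod 59).
15^15 = 15^(8+4+2+1) ≡ 29 (mod 59).
Check: 29² = 841 ≡ 15 (mod 59). The two roots are 29 and 30.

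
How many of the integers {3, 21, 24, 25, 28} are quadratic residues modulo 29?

3

(3/29) = -1 → non-residue.
(21/29) = -1 → non-residue.
(24/29) = +1 → QR.
(25/29) = +1 → QR.
(28/29) = +1 → QR.
Total quadratic residues among the 5: 3.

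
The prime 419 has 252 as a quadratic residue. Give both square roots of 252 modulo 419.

Since 419 ≡ 3 (mod 4), a square root of 252 is 252^((419+1)/4) = 252^105 mod 419.
Repeated squaring: 252^2≡235, 252^4≡336, 252^8≡185, 252^16≡286, 252^32≡91, 252^64≡320 (mod 419).
252^105 = 252^(64+32+8+1) ≡ 154 (mod 419).
Check: 154² = 23716 ≡ 252 (mod 419). The two roots are 154 and 265.

154, 265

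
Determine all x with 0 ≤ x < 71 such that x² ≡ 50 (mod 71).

11, 60

Since 71 ≡ 3 (mod 4), a square root of 50 is 50^((71+1)/4) = 50^18 mod 71.
Repeated squaring: 50^2≡15, 50^4≡12, 50^8≡2, 50^16≡4 (mod 71).
50^18 = 50^(16+2) ≡ 60 (mod 71).
Check: 60² = 3600 ≡ 50 (mod 71). The two roots are 11 and 60.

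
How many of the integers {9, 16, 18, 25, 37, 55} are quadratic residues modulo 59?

3

(9/59) = +1 → QR.
(16/59) = +1 → QR.
(18/59) = -1 → non-residue.
(25/59) = +1 → QR.
(37/59) = -1 → non-residue.
(55/59) = -1 → non-residue.
Total quadratic residues among the 6: 3.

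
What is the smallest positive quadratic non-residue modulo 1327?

3

(2/1327) = +1, so 2 is a residue.
(3/1327) = −1, so 3 is the smallest positive non-residue mod 1327.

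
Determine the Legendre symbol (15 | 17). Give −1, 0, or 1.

Reciprocity: 15 ≡ 3 and 17 ≡ 1 (mod 4), so (15/17) = +(17/15).
Reduce top mod 15: now compute (2/15).
Pull out 2: since 15 ≡ 7 (mod 8), (2/15) = +1.
Reached (1/15) = 1. Collecting the sign flips along the way, the symbol is +1.

1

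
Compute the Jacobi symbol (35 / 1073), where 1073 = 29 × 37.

-1

Reciprocity: 35 ≡ 3 and 1073 ≡ 1 (mod 4), so (35/1073) = +(1073/35).
Reduce top mod 35: now compute (23/35).
Reciprocity: 23 ≡ 3 and 35 ≡ 3 (mod 4), so (23/35) = −(35/23).
Reduce top mod 23: now compute (12/23).
Pull out 2^2: since 23 ≡ 7 (mod 8), (2/23) = +1, so (2/23)^2 = +1.
Reciprocity: 3 ≡ 3 and 23 ≡ 3 (mod 4), so (3/23) = −(23/3).
Reduce top mod 3: now compute (2/3).
Pull out 2: since 3 ≡ 3 (mod 8), (2/3) = -1.
Reached (1/3) = 1. Collecting the sign flips along the way, the symbol is -1.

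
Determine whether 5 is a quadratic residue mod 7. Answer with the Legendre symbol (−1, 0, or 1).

Reciprocity: 5 ≡ 1 and 7 ≡ 3 (mod 4), so (5/7) = +(7/5).
Reduce top mod 5: now compute (2/5).
Pull out 2: since 5 ≡ 5 (mod 8), (2/5) = -1.
Reached (1/5) = 1. Collecting the sign flips along the way, the symbol is -1.

-1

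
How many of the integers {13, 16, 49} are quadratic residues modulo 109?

2

(13/109) = -1 → non-residue.
(16/109) = +1 → QR.
(49/109) = +1 → QR.
Total quadratic residues among the 3: 2.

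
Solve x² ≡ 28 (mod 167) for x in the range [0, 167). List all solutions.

23, 144

Since 167 ≡ 3 (mod 4), a square root of 28 is 28^((167+1)/4) = 28^42 mod 167.
Repeated squaring: 28^2≡116, 28^4≡96, 28^8≡31, 28^16≡126, 28^32≡11 (mod 167).
28^42 = 28^(32+8+2) ≡ 144 (mod 167).
Check: 144² = 20736 ≡ 28 (mod 167). The two roots are 23 and 144.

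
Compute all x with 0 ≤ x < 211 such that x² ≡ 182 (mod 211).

Since 211 ≡ 3 (mod 4), a square root of 182 is 182^((211+1)/4) = 182^53 mod 211.
Repeated squaring: 182^2≡208, 182^4≡9, 182^8≡81, 182^16≡20, 182^32≡189 (mod 211).
182^53 = 182^(32+16+4+1) ≡ 56 (mod 211).
Check: 56² = 3136 ≡ 182 (mod 211). The two roots are 56 and 155.

56, 155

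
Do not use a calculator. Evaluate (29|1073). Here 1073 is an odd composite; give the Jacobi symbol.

0

Reciprocity: 29 ≡ 1 and 1073 ≡ 1 (mod 4), so (29/1073) = +(1073/29).
Reduce top mod 29: now compute (0/29).
Top reduces to 0: gcd > 1, so the symbol is 0.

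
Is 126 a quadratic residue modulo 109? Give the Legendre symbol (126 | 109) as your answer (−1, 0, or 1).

First reduce: 126 ≡ 17 (mod 109).
Reciprocity: 17 ≡ 1 and 109 ≡ 1 (mod 4), so (17/109) = +(109/17).
Reduce top mod 17: now compute (7/17).
Reciprocity: 7 ≡ 3 and 17 ≡ 1 (mod 4), so (7/17) = +(17/7).
Reduce top mod 7: now compute (3/7).
Reciprocity: 3 ≡ 3 and 7 ≡ 3 (mod 4), so (3/7) = −(7/3).
Reduce top mod 3: now compute (1/3).
Reached (1/3) = 1. Collecting the sign flips along the way, the symbol is -1.

-1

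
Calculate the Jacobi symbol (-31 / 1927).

1

First reduce: -31 ≡ 1896 (mod 1927).
Pull out 2^3: since 1927 ≡ 7 (mod 8), (2/1927) = +1, so (2/1927)^3 = +1.
Reciprocity: 237 ≡ 1 and 1927 ≡ 3 (mod 4), so (237/1927) = +(1927/237).
Reduce top mod 237: now compute (31/237).
Reciprocity: 31 ≡ 3 and 237 ≡ 1 (mod 4), so (31/237) = +(237/31).
Reduce top mod 31: now compute (20/31).
Pull out 2^2: since 31 ≡ 7 (mod 8), (2/31) = +1, so (2/31)^2 = +1.
Reciprocity: 5 ≡ 1 and 31 ≡ 3 (mod 4), so (5/31) = +(31/5).
Reduce top mod 5: now compute (1/5).
Reached (1/5) = 1. Collecting the sign flips along the way, the symbol is +1.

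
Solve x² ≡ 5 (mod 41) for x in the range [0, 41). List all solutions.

41 ≡ 1 (mod 4), so we find a root by search.
Trying successive values, 13² = 169 ≡ 5 (mod 41). The other root is 41 − 13 = 28.

13, 28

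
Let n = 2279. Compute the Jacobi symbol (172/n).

Pull out 2^2: since 2279 ≡ 7 (mod 8), (2/2279) = +1, so (2/2279)^2 = +1.
Reciprocity: 43 ≡ 3 and 2279 ≡ 3 (mod 4), so (43/2279) = −(2279/43).
Reduce top mod 43: now compute (0/43).
Top reduces to 0: gcd > 1, so the symbol is 0.

0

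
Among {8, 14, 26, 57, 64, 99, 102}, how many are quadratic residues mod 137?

4

(8/137) = +1 → QR.
(14/137) = +1 → QR.
(26/137) = -1 → non-residue.
(57/137) = -1 → non-residue.
(64/137) = +1 → QR.
(99/137) = +1 → QR.
(102/137) = -1 → non-residue.
Total quadratic residues among the 7: 4.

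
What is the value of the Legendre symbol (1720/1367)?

First reduce: 1720 ≡ 353 (mod 1367).
Reciprocity: 353 ≡ 1 and 1367 ≡ 3 (mod 4), so (353/1367) = +(1367/353).
Reduce top mod 353: now compute (308/353).
Pull out 2^2: since 353 ≡ 1 (mod 8), (2/353) = +1, so (2/353)^2 = +1.
Reciprocity: 77 ≡ 1 and 353 ≡ 1 (mod 4), so (77/353) = +(353/77).
Reduce top mod 77: now compute (45/77).
Reciprocity: 45 ≡ 1 and 77 ≡ 1 (mod 4), so (45/77) = +(77/45).
Reduce top mod 45: now compute (32/45).
Pull out 2^5: since 45 ≡ 5 (mod 8), (2/45) = -1, so (2/45)^5 = -1.
Reached (1/45) = 1. Collecting the sign flips along the way, the symbol is -1.

-1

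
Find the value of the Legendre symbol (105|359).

-1

Reciprocity: 105 ≡ 1 and 359 ≡ 3 (mod 4), so (105/359) = +(359/105).
Reduce top mod 105: now compute (44/105).
Pull out 2^2: since 105 ≡ 1 (mod 8), (2/105) = +1, so (2/105)^2 = +1.
Reciprocity: 11 ≡ 3 and 105 ≡ 1 (mod 4), so (11/105) = +(105/11).
Reduce top mod 11: now compute (6/11).
Pull out 2: since 11 ≡ 3 (mod 8), (2/11) = -1.
Reciprocity: 3 ≡ 3 and 11 ≡ 3 (mod 4), so (3/11) = −(11/3).
Reduce top mod 3: now compute (2/3).
Pull out 2: since 3 ≡ 3 (mod 8), (2/3) = -1.
Reached (1/3) = 1. Collecting the sign flips along the way, the symbol is -1.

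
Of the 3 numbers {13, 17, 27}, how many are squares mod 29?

(13/29) = +1 → QR.
(17/29) = -1 → non-residue.
(27/29) = -1 → non-residue.
Total quadratic residues among the 3: 1.

1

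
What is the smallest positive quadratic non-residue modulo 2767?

(2/2767) = +1, so 2 is a residue.
(3/2767) = −1, so 3 is the smallest positive non-residue mod 2767.

3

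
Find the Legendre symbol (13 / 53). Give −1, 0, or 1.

Reciprocity: 13 ≡ 1 and 53 ≡ 1 (mod 4), so (13/53) = +(53/13).
Reduce top mod 13: now compute (1/13).
Reached (1/13) = 1. Collecting the sign flips along the way, the symbol is +1.

1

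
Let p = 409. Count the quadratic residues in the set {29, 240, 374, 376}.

1

(29/409) = -1 → non-residue.
(240/409) = +1 → QR.
(374/409) = -1 → non-residue.
(376/409) = -1 → non-residue.
Total quadratic residues among the 4: 1.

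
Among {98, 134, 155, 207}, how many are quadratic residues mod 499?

(98/499) = -1 → non-residue.
(134/499) = -1 → non-residue.
(155/499) = +1 → QR.
(207/499) = -1 → non-residue.
Total quadratic residues among the 4: 1.

1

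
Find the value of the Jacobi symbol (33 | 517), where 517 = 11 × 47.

Reciprocity: 33 ≡ 1 and 517 ≡ 1 (mod 4), so (33/517) = +(517/33).
Reduce top mod 33: now compute (22/33).
Pull out 2: since 33 ≡ 1 (mod 8), (2/33) = +1.
Reciprocity: 11 ≡ 3 and 33 ≡ 1 (mod 4), so (11/33) = +(33/11).
Reduce top mod 11: now compute (0/11).
Top reduces to 0: gcd > 1, so the symbol is 0.

0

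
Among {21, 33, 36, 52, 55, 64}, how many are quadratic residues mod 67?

5

(21/67) = +1 → QR.
(33/67) = +1 → QR.
(36/67) = +1 → QR.
(52/67) = -1 → non-residue.
(55/67) = +1 → QR.
(64/67) = +1 → QR.
Total quadratic residues among the 6: 5.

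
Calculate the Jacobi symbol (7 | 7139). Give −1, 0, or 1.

Reciprocity: 7 ≡ 3 and 7139 ≡ 3 (mod 4), so (7/7139) = −(7139/7).
Reduce top mod 7: now compute (6/7).
Pull out 2: since 7 ≡ 7 (mod 8), (2/7) = +1.
Reciprocity: 3 ≡ 3 and 7 ≡ 3 (mod 4), so (3/7) = −(7/3).
Reduce top mod 3: now compute (1/3).
Reached (1/3) = 1. Collecting the sign flips along the way, the symbol is +1.

1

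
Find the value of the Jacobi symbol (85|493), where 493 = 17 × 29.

Reciprocity: 85 ≡ 1 and 493 ≡ 1 (mod 4), so (85/493) = +(493/85).
Reduce top mod 85: now compute (68/85).
Pull out 2^2: since 85 ≡ 5 (mod 8), (2/85) = -1, so (2/85)^2 = +1.
Reciprocity: 17 ≡ 1 and 85 ≡ 1 (mod 4), so (17/85) = +(85/17).
Reduce top mod 17: now compute (0/17).
Top reduces to 0: gcd > 1, so the symbol is 0.

0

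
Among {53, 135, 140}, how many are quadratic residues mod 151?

(53/151) = -1 → non-residue.
(135/151) = -1 → non-residue.
(140/151) = -1 → non-residue.
Total quadratic residues among the 3: 0.

0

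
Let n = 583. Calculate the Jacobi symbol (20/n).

-1

Pull out 2^2: since 583 ≡ 7 (mod 8), (2/583) = +1, so (2/583)^2 = +1.
Reciprocity: 5 ≡ 1 and 583 ≡ 3 (mod 4), so (5/583) = +(583/5).
Reduce top mod 5: now compute (3/5).
Reciprocity: 3 ≡ 3 and 5 ≡ 1 (mod 4), so (3/5) = +(5/3).
Reduce top mod 3: now compute (2/3).
Pull out 2: since 3 ≡ 3 (mod 8), (2/3) = -1.
Reached (1/3) = 1. Collecting the sign flips along the way, the symbol is -1.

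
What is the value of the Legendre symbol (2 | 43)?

-1

Euler's criterion: (2/43) ≡ 2^21 (mod 43).
2^2 ≡ 4 (mod 43)
2^4 ≡ 16 (mod 43)
2^8 ≡ 41 (mod 43)
2^16 ≡ 4 (mod 43)
2^21 = 2^(16+4+1) ≡ 42 (mod 43).
Result is 42 ≡ −1, so (2/43) = −1.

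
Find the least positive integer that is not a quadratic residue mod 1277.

(2/1277) = −1, so 2 is the smallest positive non-residue mod 1277.

2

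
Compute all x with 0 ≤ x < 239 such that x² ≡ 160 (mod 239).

87, 152

Since 239 ≡ 3 (mod 4), a square root of 160 is 160^((239+1)/4) = 160^60 mod 239.
Repeated squaring: 160^2≡27, 160^4≡12, 160^8≡144, 160^16≡182, 160^32≡142 (mod 239).
160^60 = 160^(32+16+8+4) ≡ 87 (mod 239).
Check: 87² = 7569 ≡ 160 (mod 239). The two roots are 87 and 152.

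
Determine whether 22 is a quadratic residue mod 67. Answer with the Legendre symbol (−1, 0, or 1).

1

Euler's criterion: (22/67) ≡ 22^33 (mod 67).
22^2 ≡ 15 (mod 67)
22^4 ≡ 24 (mod 67)
22^8 ≡ 40 (mod 67)
22^16 ≡ 59 (mod 67)
22^32 ≡ 64 (mod 67)
22^33 = 22^(32+1) ≡ 1 (mod 67).
Result is 1, so (22/67) = 1.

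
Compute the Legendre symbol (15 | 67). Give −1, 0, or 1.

Reciprocity: 15 ≡ 3 and 67 ≡ 3 (mod 4), so (15/67) = −(67/15).
Reduce top mod 15: now compute (7/15).
Reciprocity: 7 ≡ 3 and 15 ≡ 3 (mod 4), so (7/15) = −(15/7).
Reduce top mod 7: now compute (1/7).
Reached (1/7) = 1. Collecting the sign flips along the way, the symbol is +1.

1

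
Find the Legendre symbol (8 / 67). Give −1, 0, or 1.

Pull out 2^3: since 67 ≡ 3 (mod 8), (2/67) = -1, so (2/67)^3 = -1.
Reached (1/67) = 1. Collecting the sign flips along the way, the symbol is -1.

-1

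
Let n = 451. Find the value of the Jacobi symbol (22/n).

0

Pull out 2: since 451 ≡ 3 (mod 8), (2/451) = -1.
Reciprocity: 11 ≡ 3 and 451 ≡ 3 (mod 4), so (11/451) = −(451/11).
Reduce top mod 11: now compute (0/11).
Top reduces to 0: gcd > 1, so the symbol is 0.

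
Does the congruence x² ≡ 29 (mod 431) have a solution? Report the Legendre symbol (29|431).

Reciprocity: 29 ≡ 1 and 431 ≡ 3 (mod 4), so (29/431) = +(431/29).
Reduce top mod 29: now compute (25/29).
Reciprocity: 25 ≡ 1 and 29 ≡ 1 (mod 4), so (25/29) = +(29/25).
Reduce top mod 25: now compute (4/25).
Pull out 2^2: since 25 ≡ 1 (mod 8), (2/25) = +1, so (2/25)^2 = +1.
Reached (1/25) = 1. Collecting the sign flips along the way, the symbol is +1.

1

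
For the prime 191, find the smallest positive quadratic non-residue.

(2/191) = +1, so 2 is a residue.
(3/191) = +1, so 3 is a residue.
(4/191) = +1, so 4 is a residue.
(5/191) = +1, so 5 is a residue.
(6/191) = +1, so 6 is a residue.
(7/191) = −1, so 7 is the smallest positive non-residue mod 191.

7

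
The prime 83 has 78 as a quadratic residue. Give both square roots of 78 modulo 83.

Since 83 ≡ 3 (mod 4), a square root of 78 is 78^((83+1)/4) = 78^21 mod 83.
Repeated squaring: 78^2≡25, 78^4≡44, 78^8≡27, 78^16≡65 (mod 83).
78^21 = 78^(16+4+1) ≡ 59 (mod 83).
Check: 59² = 3481 ≡ 78 (mod 83). The two roots are 24 and 59.

24, 59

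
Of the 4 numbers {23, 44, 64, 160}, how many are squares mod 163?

2

(23/163) = -1 → non-residue.
(44/163) = -1 → non-residue.
(64/163) = +1 → QR.
(160/163) = +1 → QR.
Total quadratic residues among the 4: 2.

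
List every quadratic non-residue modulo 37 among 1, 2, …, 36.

Square k = 1,…,18 (k and 37−k give the same square):
1²=1, 2²=4, 3²=9, 4²=16, 5²=25, 6²=36, 7²≡12, 8²≡27, 9²≡7, 10²≡26, 11²≡10, 12²≡33, 13²≡21, 14²≡11, 15²≡3, 16²≡34, 17²≡30, 18²≡28 (mod 37).
The residues are {1, 3, 4, 7, 9, 10, 11, 12, 16, 21, 25, 26, 27, 28, 30, 33, 34, 36}; the non-residues are the remaining 18 nonzero classes.

2, 5, 6, 8, 13, 14, 15, 17, 18, 19, 20, 22, 23, 24, 29, 31, 32, 35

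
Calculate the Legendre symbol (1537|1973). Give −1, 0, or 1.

Reciprocity: 1537 ≡ 1 and 1973 ≡ 1 (mod 4), so (1537/1973) = +(1973/1537).
Reduce top mod 1537: now compute (436/1537).
Pull out 2^2: since 1537 ≡ 1 (mod 8), (2/1537) = +1, so (2/1537)^2 = +1.
Reciprocity: 109 ≡ 1 and 1537 ≡ 1 (mod 4), so (109/1537) = +(1537/109).
Reduce top mod 109: now compute (11/109).
Reciprocity: 11 ≡ 3 and 109 ≡ 1 (mod 4), so (11/109) = +(109/11).
Reduce top mod 11: now compute (10/11).
Pull out 2: since 11 ≡ 3 (mod 8), (2/11) = -1.
Reciprocity: 5 ≡ 1 and 11 ≡ 3 (mod 4), so (5/11) = +(11/5).
Reduce top mod 5: now compute (1/5).
Reached (1/5) = 1. Collecting the sign flips along the way, the symbol is -1.

-1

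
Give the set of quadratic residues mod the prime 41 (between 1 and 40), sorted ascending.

1,2,4,5,8,9,10,16,18,20,21,23,25,31,32,33,36,37,39,40

Square k = 1,…,20 (k and 41−k give the same square):
1²=1, 2²=4, 3²=9, 4²=16, 5²=25, 6²=36, 7²≡8, 8²≡23, 9²≡40, 10²≡18, 11²≡39, 12²≡21, 13²≡5, 14²≡32, 15²≡20, 16²≡10, 17²≡2, 18²≡37, 19²≡33, 20²≡31 (mod 41).
So the quadratic residues mod 41 are {1, 2, 4, 5, 8, 9, 10, 16, 18, 20, 21, 23, 25, 31, 32, 33, 36, 37, 39, 40}.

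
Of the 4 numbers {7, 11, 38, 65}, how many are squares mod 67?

(7/67) = -1 → non-residue.
(11/67) = -1 → non-residue.
(38/67) = -1 → non-residue.
(65/67) = +1 → QR.
Total quadratic residues among the 4: 1.

1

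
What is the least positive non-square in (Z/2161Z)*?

(2/2161) = +1, so 2 is a residue.
(3/2161) = +1, so 3 is a residue.
(4/2161) = +1, so 4 is a residue.
(5/2161) = +1, so 5 is a residue.
(6/2161) = +1, so 6 is a residue.
(7/2161) = −1, so 7 is the smallest positive non-residue mod 2161.

7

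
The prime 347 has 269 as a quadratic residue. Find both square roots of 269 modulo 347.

160, 187

Since 347 ≡ 3 (mod 4), a square root of 269 is 269^((347+1)/4) = 269^87 mod 347.
Repeated squaring: 269^2≡185, 269^4≡219, 269^8≡75, 269^16≡73, 269^32≡124, 269^64≡108 (mod 347).
269^87 = 269^(64+16+4+2+1) ≡ 160 (mod 347).
Check: 160² = 25600 ≡ 269 (mod 347). The two roots are 160 and 187.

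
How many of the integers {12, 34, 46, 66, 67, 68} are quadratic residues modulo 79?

2

(12/79) = -1 → non-residue.
(34/79) = -1 → non-residue.
(46/79) = +1 → QR.
(66/79) = -1 → non-residue.
(67/79) = +1 → QR.
(68/79) = -1 → non-residue.
Total quadratic residues among the 6: 2.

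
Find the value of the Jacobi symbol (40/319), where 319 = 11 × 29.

1

Pull out 2^3: since 319 ≡ 7 (mod 8), (2/319) = +1, so (2/319)^3 = +1.
Reciprocity: 5 ≡ 1 and 319 ≡ 3 (mod 4), so (5/319) = +(319/5).
Reduce top mod 5: now compute (4/5).
Pull out 2^2: since 5 ≡ 5 (mod 8), (2/5) = -1, so (2/5)^2 = +1.
Reached (1/5) = 1. Collecting the sign flips along the way, the symbol is +1.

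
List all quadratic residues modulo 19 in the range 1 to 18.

Square k = 1,…,9 (k and 19−k give the same square):
1²=1, 2²=4, 3²=9, 4²=16, 5²≡6, 6²≡17, 7²≡11, 8²≡7, 9²≡5 (mod 19).
So the quadratic residues mod 19 are {1, 4, 5, 6, 7, 9, 11, 16, 17}.

1, 4, 5, 6, 7, 9, 11, 16, 17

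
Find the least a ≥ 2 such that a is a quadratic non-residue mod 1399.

(2/1399) = +1, so 2 is a residue.
(3/1399) = −1, so 3 is the smallest positive non-residue mod 1399.

3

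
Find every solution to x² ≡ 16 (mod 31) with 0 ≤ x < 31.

4, 27

Since 31 ≡ 3 (mod 4), a square root of 16 is 16^((31+1)/4) = 16^8 mod 31.
Repeated squaring: 16^2≡8, 16^4≡2, 16^8≡4 (mod 31).
16^8 = 16^(8) ≡ 4 (mod 31).
Check: 4² = 16 ≡ 16 (mod 31). The two roots are 4 and 27.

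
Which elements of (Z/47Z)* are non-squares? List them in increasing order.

5 10 11 13 15 19 20 22 23 26 29 30 31 33 35 38 39 40 41 43 44 45 46

Square k = 1,…,23 (k and 47−k give the same square):
1²=1, 2²=4, 3²=9, 4²=16, 5²=25, 6²=36, 7²≡2, 8²≡17, 9²≡34, 10²≡6, 11²≡27, 12²≡3, 13²≡28, 14²≡8, 15²≡37, 16²≡21, 17²≡7, 18²≡42, 19²≡32, 20²≡24, 21²≡18, 22²≡14, 23²≡12 (mod 47).
The residues are {1, 2, 3, 4, 6, 7, 8, 9, 12, 14, 16, 17, 18, 21, 24, 25, 27, 28, 32, 34, 36, 37, 42}; the non-residues are the remaining 23 nonzero classes.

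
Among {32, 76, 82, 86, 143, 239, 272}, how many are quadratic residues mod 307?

3

(32/307) = -1 → non-residue.
(76/307) = +1 → QR.
(82/307) = -1 → non-residue.
(86/307) = +1 → QR.
(143/307) = -1 → non-residue.
(239/307) = -1 → non-residue.
(272/307) = +1 → QR.
Total quadratic residues among the 7: 3.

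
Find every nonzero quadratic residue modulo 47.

Square k = 1,…,23 (k and 47−k give the same square):
1²=1, 2²=4, 3²=9, 4²=16, 5²=25, 6²=36, 7²≡2, 8²≡17, 9²≡34, 10²≡6, 11²≡27, 12²≡3, 13²≡28, 14²≡8, 15²≡37, 16²≡21, 17²≡7, 18²≡42, 19²≡32, 20²≡24, 21²≡18, 22²≡14, 23²≡12 (mod 47).
So the quadratic residues mod 47 are {1, 2, 3, 4, 6, 7, 8, 9, 12, 14, 16, 17, 18, 21, 24, 25, 27, 28, 32, 34, 36, 37, 42}.

1,2,3,4,6,7,8,9,12,14,16,17,18,21,24,25,27,28,32,34,36,37,42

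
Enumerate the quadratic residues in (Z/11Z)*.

Square k = 1,…,5 (k and 11−k give the same square):
1²=1, 2²=4, 3²=9, 4²≡5, 5²≡3 (mod 11).
So the quadratic residues mod 11 are {1, 3, 4, 5, 9}.

1 3 4 5 9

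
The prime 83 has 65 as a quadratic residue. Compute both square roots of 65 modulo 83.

Since 83 ≡ 3 (mod 4), a square root of 65 is 65^((83+1)/4) = 65^21 mod 83.
Repeated squaring: 65^2≡75, 65^4≡64, 65^8≡29, 65^16≡11 (mod 83).
65^21 = 65^(16+4+1) ≡ 27 (mod 83).
Check: 27² = 729 ≡ 65 (mod 83). The two roots are 27 and 56.

27, 56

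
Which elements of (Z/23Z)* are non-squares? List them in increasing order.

Square k = 1,…,11 (k and 23−k give the same square):
1²=1, 2²=4, 3²=9, 4²=16, 5²≡2, 6²≡13, 7²≡3, 8²≡18, 9²≡12, 10²≡8, 11²≡6 (mod 23).
The residues are {1, 2, 3, 4, 6, 8, 9, 12, 13, 16, 18}; the non-residues are the remaining 11 nonzero classes.

5, 7, 10, 11, 14, 15, 17, 19, 20, 21, 22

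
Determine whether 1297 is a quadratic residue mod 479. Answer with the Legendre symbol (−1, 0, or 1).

-1

Euler's criterion: (1297/479) ≡ 339^239 (mod 479).
339^2 ≡ 440 (mod 479)
339^4 ≡ 84 (mod 479)
339^8 ≡ 350 (mod 479)
339^16 ≡ 355 (mod 479)
339^32 ≡ 48 (mod 479)
339^64 ≡ 388 (mod 479)
339^128 ≡ 138 (mod 479)
339^239 = 339^(128+64+32+8+4+2+1) ≡ 478 (mod 479).
Result is 478 ≡ −1, so (1297/479) = −1.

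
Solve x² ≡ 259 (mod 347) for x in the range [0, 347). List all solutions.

Since 347 ≡ 3 (mod 4), a square root of 259 is 259^((347+1)/4) = 259^87 mod 347.
Repeated squaring: 259^2≡110, 259^4≡302, 259^8≡290, 259^16≡126, 259^32≡261, 259^64≡109 (mod 347).
259^87 = 259^(64+16+4+2+1) ≡ 213 (mod 347).
Check: 213² = 45369 ≡ 259 (mod 347). The two roots are 134 and 213.

134, 213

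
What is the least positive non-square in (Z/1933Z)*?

2

(2/1933) = −1, so 2 is the smallest positive non-residue mod 1933.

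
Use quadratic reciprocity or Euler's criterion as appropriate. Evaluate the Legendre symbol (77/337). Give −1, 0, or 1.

Reciprocity: 77 ≡ 1 and 337 ≡ 1 (mod 4), so (77/337) = +(337/77).
Reduce top mod 77: now compute (29/77).
Reciprocity: 29 ≡ 1 and 77 ≡ 1 (mod 4), so (29/77) = +(77/29).
Reduce top mod 29: now compute (19/29).
Reciprocity: 19 ≡ 3 and 29 ≡ 1 (mod 4), so (19/29) = +(29/19).
Reduce top mod 19: now compute (10/19).
Pull out 2: since 19 ≡ 3 (mod 8), (2/19) = -1.
Reciprocity: 5 ≡ 1 and 19 ≡ 3 (mod 4), so (5/19) = +(19/5).
Reduce top mod 5: now compute (4/5).
Pull out 2^2: since 5 ≡ 5 (mod 8), (2/5) = -1, so (2/5)^2 = +1.
Reached (1/5) = 1. Collecting the sign flips along the way, the symbol is -1.

-1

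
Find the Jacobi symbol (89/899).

Reciprocity: 89 ≡ 1 and 899 ≡ 3 (mod 4), so (89/899) = +(899/89).
Reduce top mod 89: now compute (9/89).
Reciprocity: 9 ≡ 1 and 89 ≡ 1 (mod 4), so (9/89) = +(89/9).
Reduce top mod 9: now compute (8/9).
Pull out 2^3: since 9 ≡ 1 (mod 8), (2/9) = +1, so (2/9)^3 = +1.
Reached (1/9) = 1. Collecting the sign flips along the way, the symbol is +1.

1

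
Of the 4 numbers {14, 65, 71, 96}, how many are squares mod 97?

(14/97) = -1 → non-residue.
(65/97) = +1 → QR.
(71/97) = -1 → non-residue.
(96/97) = +1 → QR.
Total quadratic residues among the 4: 2.

2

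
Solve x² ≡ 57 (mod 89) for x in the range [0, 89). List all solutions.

89 ≡ 1 (mod 4), so we find a root by search.
Trying successive values, 18² = 324 ≡ 57 (mod 89). The other root is 89 − 18 = 71.

18, 71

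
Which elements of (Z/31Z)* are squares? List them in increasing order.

Square k = 1,…,15 (k and 31−k give the same square):
1²=1, 2²=4, 3²=9, 4²=16, 5²=25, 6²≡5, 7²≡18, 8²≡2, 9²≡19, 10²≡7, 11²≡28, 12²≡20, 13²≡14, 14²≡10, 15²≡8 (mod 31).
So the quadratic residues mod 31 are {1, 2, 4, 5, 7, 8, 9, 10, 14, 16, 18, 19, 20, 25, 28}.

1 2 4 5 7 8 9 10 14 16 18 19 20 25 28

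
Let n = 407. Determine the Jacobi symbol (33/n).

Reciprocity: 33 ≡ 1 and 407 ≡ 3 (mod 4), so (33/407) = +(407/33).
Reduce top mod 33: now compute (11/33).
Reciprocity: 11 ≡ 3 and 33 ≡ 1 (mod 4), so (11/33) = +(33/11).
Reduce top mod 11: now compute (0/11).
Top reduces to 0: gcd > 1, so the symbol is 0.

0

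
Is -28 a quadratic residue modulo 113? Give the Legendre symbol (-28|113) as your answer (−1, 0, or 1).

1

Euler's criterion: (-28/113) ≡ 85^56 (mod 113).
85^2 ≡ 106 (mod 113)
85^4 ≡ 49 (mod 113)
85^8 ≡ 28 (mod 113)
85^16 ≡ 106 (mod 113)
85^32 ≡ 49 (mod 113)
85^56 = 85^(32+16+8) ≡ 1 (mod 113).
Result is 1, so (-28/113) = 1.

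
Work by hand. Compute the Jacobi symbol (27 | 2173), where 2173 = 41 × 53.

Reciprocity: 27 ≡ 3 and 2173 ≡ 1 (mod 4), so (27/2173) = +(2173/27).
Reduce top mod 27: now compute (13/27).
Reciprocity: 13 ≡ 1 and 27 ≡ 3 (mod 4), so (13/27) = +(27/13).
Reduce top mod 13: now compute (1/13).
Reached (1/13) = 1. Collecting the sign flips along the way, the symbol is +1.

1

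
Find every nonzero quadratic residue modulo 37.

1, 3, 4, 7, 9, 10, 11, 12, 16, 21, 25, 26, 27, 28, 30, 33, 34, 36

Square k = 1,…,18 (k and 37−k give the same square):
1²=1, 2²=4, 3²=9, 4²=16, 5²=25, 6²=36, 7²≡12, 8²≡27, 9²≡7, 10²≡26, 11²≡10, 12²≡33, 13²≡21, 14²≡11, 15²≡3, 16²≡34, 17²≡30, 18²≡28 (mod 37).
So the quadratic residues mod 37 are {1, 3, 4, 7, 9, 10, 11, 12, 16, 21, 25, 26, 27, 28, 30, 33, 34, 36}.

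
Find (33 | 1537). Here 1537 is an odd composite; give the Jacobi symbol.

Reciprocity: 33 ≡ 1 and 1537 ≡ 1 (mod 4), so (33/1537) = +(1537/33).
Reduce top mod 33: now compute (19/33).
Reciprocity: 19 ≡ 3 and 33 ≡ 1 (mod 4), so (19/33) = +(33/19).
Reduce top mod 19: now compute (14/19).
Pull out 2: since 19 ≡ 3 (mod 8), (2/19) = -1.
Reciprocity: 7 ≡ 3 and 19 ≡ 3 (mod 4), so (7/19) = −(19/7).
Reduce top mod 7: now compute (5/7).
Reciprocity: 5 ≡ 1 and 7 ≡ 3 (mod 4), so (5/7) = +(7/5).
Reduce top mod 5: now compute (2/5).
Pull out 2: since 5 ≡ 5 (mod 8), (2/5) = -1.
Reached (1/5) = 1. Collecting the sign flips along the way, the symbol is -1.

-1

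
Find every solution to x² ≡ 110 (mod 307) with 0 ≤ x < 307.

Since 307 ≡ 3 (mod 4), a square root of 110 is 110^((307+1)/4) = 110^77 mod 307.
Repeated squaring: 110^2≡127, 110^4≡165, 110^8≡209, 110^16≡87, 110^32≡201, 110^64≡184 (mod 307).
110^77 = 110^(64+8+4+1) ≡ 234 (mod 307).
Check: 234² = 54756 ≡ 110 (mod 307). The two roots are 73 and 234.

73, 234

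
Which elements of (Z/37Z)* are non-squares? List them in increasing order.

Square k = 1,…,18 (k and 37−k give the same square):
1²=1, 2²=4, 3²=9, 4²=16, 5²=25, 6²=36, 7²≡12, 8²≡27, 9²≡7, 10²≡26, 11²≡10, 12²≡33, 13²≡21, 14²≡11, 15²≡3, 16²≡34, 17²≡30, 18²≡28 (mod 37).
The residues are {1, 3, 4, 7, 9, 10, 11, 12, 16, 21, 25, 26, 27, 28, 30, 33, 34, 36}; the non-residues are the remaining 18 nonzero classes.

2,5,6,8,13,14,15,17,18,19,20,22,23,24,29,31,32,35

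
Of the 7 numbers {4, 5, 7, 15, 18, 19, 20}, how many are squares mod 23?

2

(4/23) = +1 → QR.
(5/23) = -1 → non-residue.
(7/23) = -1 → non-residue.
(15/23) = -1 → non-residue.
(18/23) = +1 → QR.
(19/23) = -1 → non-residue.
(20/23) = -1 → non-residue.
Total quadratic residues among the 7: 2.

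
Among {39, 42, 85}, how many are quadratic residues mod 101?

(39/101) = -1 → non-residue.
(42/101) = -1 → non-residue.
(85/101) = +1 → QR.
Total quadratic residues among the 3: 1.

1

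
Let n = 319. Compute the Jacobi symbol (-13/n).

1

First reduce: -13 ≡ 306 (mod 319).
Pull out 2: since 319 ≡ 7 (mod 8), (2/319) = +1.
Reciprocity: 153 ≡ 1 and 319 ≡ 3 (mod 4), so (153/319) = +(319/153).
Reduce top mod 153: now compute (13/153).
Reciprocity: 13 ≡ 1 and 153 ≡ 1 (mod 4), so (13/153) = +(153/13).
Reduce top mod 13: now compute (10/13).
Pull out 2: since 13 ≡ 5 (mod 8), (2/13) = -1.
Reciprocity: 5 ≡ 1 and 13 ≡ 1 (mod 4), so (5/13) = +(13/5).
Reduce top mod 5: now compute (3/5).
Reciprocity: 3 ≡ 3 and 5 ≡ 1 (mod 4), so (3/5) = +(5/3).
Reduce top mod 3: now compute (2/3).
Pull out 2: since 3 ≡ 3 (mod 8), (2/3) = -1.
Reached (1/3) = 1. Collecting the sign flips along the way, the symbol is +1.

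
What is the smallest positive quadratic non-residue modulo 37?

2

(2/37) = −1, so 2 is the smallest positive non-residue mod 37.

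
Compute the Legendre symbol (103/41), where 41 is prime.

Euler's criterion: (103/41) ≡ 21^20 (mod 41).
21^2 ≡ 31 (mod 41)
21^4 ≡ 18 (mod 41)
21^8 ≡ 37 (mod 41)
21^16 ≡ 16 (mod 41)
21^20 = 21^(16+4) ≡ 1 (mod 41).
Result is 1, so (103/41) = 1.

1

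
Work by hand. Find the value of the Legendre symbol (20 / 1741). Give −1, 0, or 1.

1

Pull out 2^2: since 1741 ≡ 5 (mod 8), (2/1741) = -1, so (2/1741)^2 = +1.
Reciprocity: 5 ≡ 1 and 1741 ≡ 1 (mod 4), so (5/1741) = +(1741/5).
Reduce top mod 5: now compute (1/5).
Reached (1/5) = 1. Collecting the sign flips along the way, the symbol is +1.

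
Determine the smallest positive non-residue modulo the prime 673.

5

(2/673) = +1, so 2 is a residue.
(3/673) = +1, so 3 is a residue.
(4/673) = +1, so 4 is a residue.
(5/673) = −1, so 5 is the smallest positive non-residue mod 673.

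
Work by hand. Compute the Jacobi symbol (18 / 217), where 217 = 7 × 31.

1

Pull out 2: since 217 ≡ 1 (mod 8), (2/217) = +1.
Reciprocity: 9 ≡ 1 and 217 ≡ 1 (mod 4), so (9/217) = +(217/9).
Reduce top mod 9: now compute (1/9).
Reached (1/9) = 1. Collecting the sign flips along the way, the symbol is +1.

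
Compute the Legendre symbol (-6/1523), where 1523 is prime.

1

First reduce: -6 ≡ 1517 (mod 1523).
Reciprocity: 1517 ≡ 1 and 1523 ≡ 3 (mod 4), so (1517/1523) = +(1523/1517).
Reduce top mod 1517: now compute (6/1517).
Pull out 2: since 1517 ≡ 5 (mod 8), (2/1517) = -1.
Reciprocity: 3 ≡ 3 and 1517 ≡ 1 (mod 4), so (3/1517) = +(1517/3).
Reduce top mod 3: now compute (2/3).
Pull out 2: since 3 ≡ 3 (mod 8), (2/3) = -1.
Reached (1/3) = 1. Collecting the sign flips along the way, the symbol is +1.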